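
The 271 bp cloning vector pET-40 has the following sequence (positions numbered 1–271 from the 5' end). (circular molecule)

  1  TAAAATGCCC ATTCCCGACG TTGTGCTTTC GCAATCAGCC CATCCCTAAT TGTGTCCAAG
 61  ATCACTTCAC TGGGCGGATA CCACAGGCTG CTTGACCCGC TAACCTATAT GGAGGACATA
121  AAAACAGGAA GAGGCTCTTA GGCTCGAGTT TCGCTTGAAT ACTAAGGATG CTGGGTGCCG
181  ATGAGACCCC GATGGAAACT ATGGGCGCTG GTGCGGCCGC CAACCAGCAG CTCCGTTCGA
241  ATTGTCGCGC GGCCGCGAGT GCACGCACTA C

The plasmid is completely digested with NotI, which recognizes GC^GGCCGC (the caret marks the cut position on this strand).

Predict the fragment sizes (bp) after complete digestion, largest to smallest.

NotI sites (GCGGCCGC) start at positions 213, 249.
NotI cuts after base 2 of each site, so after positions 214, 250.
Circular molecule, 2 cuts → 2 fragments:
  215–250 → 36 bp
  251–271 then 1–214 → 21 + 214 = 235 bp
Sorted largest to smallest: 235, 36 bp.

235, 36 bp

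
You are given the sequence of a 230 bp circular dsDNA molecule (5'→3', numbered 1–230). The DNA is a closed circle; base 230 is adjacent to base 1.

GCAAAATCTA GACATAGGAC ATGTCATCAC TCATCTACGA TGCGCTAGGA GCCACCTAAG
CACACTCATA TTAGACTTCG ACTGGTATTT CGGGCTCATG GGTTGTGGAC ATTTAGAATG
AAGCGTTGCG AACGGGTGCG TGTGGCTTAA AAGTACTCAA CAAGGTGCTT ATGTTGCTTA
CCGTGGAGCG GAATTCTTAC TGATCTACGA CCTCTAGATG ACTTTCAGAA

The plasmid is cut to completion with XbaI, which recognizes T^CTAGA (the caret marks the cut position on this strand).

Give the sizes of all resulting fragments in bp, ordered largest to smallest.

XbaI sites (TCTAGA) start at positions 7, 213.
XbaI cuts after the first base of each site, so after positions 7, 213.
Circular molecule, 2 cuts → 2 fragments:
  8–213 → 206 bp
  214–230 then 1–7 → 17 + 7 = 24 bp
Sorted largest to smallest: 206, 24 bp.

206, 24 bp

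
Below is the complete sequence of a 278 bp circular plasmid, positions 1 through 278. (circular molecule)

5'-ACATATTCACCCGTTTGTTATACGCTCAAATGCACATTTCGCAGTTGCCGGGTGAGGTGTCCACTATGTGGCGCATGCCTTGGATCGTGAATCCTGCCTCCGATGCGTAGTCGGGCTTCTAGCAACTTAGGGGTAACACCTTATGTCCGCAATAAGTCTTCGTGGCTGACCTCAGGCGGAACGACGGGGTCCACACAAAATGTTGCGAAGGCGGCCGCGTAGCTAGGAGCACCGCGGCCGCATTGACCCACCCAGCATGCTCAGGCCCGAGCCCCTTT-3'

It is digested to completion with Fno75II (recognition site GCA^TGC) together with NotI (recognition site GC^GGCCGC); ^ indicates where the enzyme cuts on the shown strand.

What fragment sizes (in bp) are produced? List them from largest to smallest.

Fno75II sites (GCATGC) start at positions 73, 255.
Fno75II cuts after base 3 of each site, so after positions 75, 257.
NotI sites (GCGGCCGC) start at positions 211, 234.
NotI cuts after base 2 of each site, so after positions 212, 235.
Combined cut positions: 75, 212, 235, 257.
Circular molecule, 4 cuts → 4 fragments:
  76–212 → 137 bp
  213–235 → 23 bp
  236–257 → 22 bp
  258–278 then 1–75 → 21 + 75 = 96 bp
Sorted largest to smallest: 137, 96, 23, 22 bp.

137, 96, 23, 22 bp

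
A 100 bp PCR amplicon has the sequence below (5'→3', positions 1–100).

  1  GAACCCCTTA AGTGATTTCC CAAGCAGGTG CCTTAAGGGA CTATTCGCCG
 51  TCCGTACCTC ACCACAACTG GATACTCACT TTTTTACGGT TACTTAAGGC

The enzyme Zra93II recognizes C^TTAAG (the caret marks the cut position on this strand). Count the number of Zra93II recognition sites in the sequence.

CTTAAG occurs starting at positions 7, 32, 93.
Zra93II cuts at 3 sites.

3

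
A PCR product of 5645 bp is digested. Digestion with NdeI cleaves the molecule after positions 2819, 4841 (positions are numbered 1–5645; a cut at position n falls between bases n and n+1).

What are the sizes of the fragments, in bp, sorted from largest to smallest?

2819, 2022, 804 bp

Linear molecule, 2 cuts → 3 fragments:
  2819 − 0 = 2819 bp
  4841 − 2819 = 2022 bp
  5645 − 4841 = 804 bp
Sorted largest to smallest: 2819, 2022, 804 bp.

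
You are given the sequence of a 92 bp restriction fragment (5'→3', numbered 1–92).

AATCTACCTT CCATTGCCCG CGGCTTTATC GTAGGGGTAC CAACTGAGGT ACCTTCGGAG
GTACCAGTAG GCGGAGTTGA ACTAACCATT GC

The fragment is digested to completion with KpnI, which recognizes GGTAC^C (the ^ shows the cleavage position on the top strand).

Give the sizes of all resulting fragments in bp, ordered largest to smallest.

KpnI sites (GGTACC) start at positions 36, 48, 60.
KpnI cuts after base 5 of each site (before the last base), so after positions 40, 52, 64.
Linear molecule, 3 cuts → 4 fragments:
  1–40 → 40 bp
  41–52 → 12 bp
  53–64 → 12 bp
  65–92 → 28 bp
Sorted largest to smallest: 40, 28, 12, 12 bp.

40, 28, 12, 12 bp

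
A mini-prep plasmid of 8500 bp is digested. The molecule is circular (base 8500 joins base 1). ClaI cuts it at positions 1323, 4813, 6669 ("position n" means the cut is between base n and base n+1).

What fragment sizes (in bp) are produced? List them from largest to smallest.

Circular molecule, 3 cuts → 3 fragments:
  4813 − 1323 = 3490 bp
  6669 − 4813 = 1856 bp
  wrap: 8500 − 6669 + 1323 = 3154 bp
Sorted largest to smallest: 3490, 3154, 1856 bp.

3490, 3154, 1856 bp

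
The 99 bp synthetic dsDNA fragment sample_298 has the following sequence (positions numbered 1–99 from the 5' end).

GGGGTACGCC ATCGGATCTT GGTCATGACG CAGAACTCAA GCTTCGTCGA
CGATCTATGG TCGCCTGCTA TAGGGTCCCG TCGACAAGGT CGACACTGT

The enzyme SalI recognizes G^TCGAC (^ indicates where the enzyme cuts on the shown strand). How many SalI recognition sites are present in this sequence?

GTCGAC occurs starting at positions 46, 80, 89.
SalI cuts at 3 sites.

3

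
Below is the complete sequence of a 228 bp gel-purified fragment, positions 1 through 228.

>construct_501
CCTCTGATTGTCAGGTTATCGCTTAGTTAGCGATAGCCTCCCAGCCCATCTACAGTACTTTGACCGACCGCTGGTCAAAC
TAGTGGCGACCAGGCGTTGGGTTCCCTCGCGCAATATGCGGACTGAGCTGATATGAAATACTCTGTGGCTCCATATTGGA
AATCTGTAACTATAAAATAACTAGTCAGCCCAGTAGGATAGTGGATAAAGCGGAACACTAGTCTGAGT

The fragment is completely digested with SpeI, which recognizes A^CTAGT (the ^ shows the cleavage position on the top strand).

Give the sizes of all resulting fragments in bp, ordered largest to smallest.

101, 79, 37, 11 bp

SpeI sites (ACTAGT) start at positions 79, 180, 217.
SpeI cuts after the first base of each site, so after positions 79, 180, 217.
Linear molecule, 3 cuts → 4 fragments:
  1–79 → 79 bp
  80–180 → 101 bp
  181–217 → 37 bp
  218–228 → 11 bp
Sorted largest to smallest: 101, 79, 37, 11 bp.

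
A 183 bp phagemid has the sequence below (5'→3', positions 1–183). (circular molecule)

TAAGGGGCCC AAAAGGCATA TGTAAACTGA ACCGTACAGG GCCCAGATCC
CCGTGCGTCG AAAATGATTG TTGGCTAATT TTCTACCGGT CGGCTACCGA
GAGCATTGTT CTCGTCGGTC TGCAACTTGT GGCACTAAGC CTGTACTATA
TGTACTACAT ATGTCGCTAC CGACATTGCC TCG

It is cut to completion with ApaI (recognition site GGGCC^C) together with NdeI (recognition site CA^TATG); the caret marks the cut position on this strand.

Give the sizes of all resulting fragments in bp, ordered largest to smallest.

ApaI sites (GGGCCC) start at positions 5, 39.
ApaI cuts after base 5 of each site (before the last base), so after positions 9, 43.
NdeI sites (CATATG) start at positions 17, 158.
NdeI cuts after base 2 of each site, so after positions 18, 159.
Combined cut positions: 9, 18, 43, 159.
Circular molecule, 4 cuts → 4 fragments:
  10–18 → 9 bp
  19–43 → 25 bp
  44–159 → 116 bp
  160–183 then 1–9 → 24 + 9 = 33 bp
Sorted largest to smallest: 116, 33, 25, 9 bp.

116, 33, 25, 9 bp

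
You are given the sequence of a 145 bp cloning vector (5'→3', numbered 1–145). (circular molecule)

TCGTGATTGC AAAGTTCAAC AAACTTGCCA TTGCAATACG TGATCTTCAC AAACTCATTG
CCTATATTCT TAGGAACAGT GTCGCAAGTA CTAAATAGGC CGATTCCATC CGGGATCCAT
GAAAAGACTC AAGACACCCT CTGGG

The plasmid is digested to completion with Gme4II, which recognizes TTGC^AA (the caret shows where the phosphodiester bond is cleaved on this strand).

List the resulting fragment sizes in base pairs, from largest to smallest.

121, 24 bp

Gme4II sites (TTGCAA) start at positions 7, 31.
Gme4II cuts after base 4 of each site, so after positions 10, 34.
Circular molecule, 2 cuts → 2 fragments:
  11–34 → 24 bp
  35–145 then 1–10 → 111 + 10 = 121 bp
Sorted largest to smallest: 121, 24 bp.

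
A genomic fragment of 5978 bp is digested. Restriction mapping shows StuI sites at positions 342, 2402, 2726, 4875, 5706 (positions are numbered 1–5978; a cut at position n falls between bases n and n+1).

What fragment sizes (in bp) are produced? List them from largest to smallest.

2149, 2060, 831, 342, 324, 272 bp

Linear molecule, 5 cuts → 6 fragments:
  342 − 0 = 342 bp
  2402 − 342 = 2060 bp
  2726 − 2402 = 324 bp
  4875 − 2726 = 2149 bp
  5706 − 4875 = 831 bp
  5978 − 5706 = 272 bp
Sorted largest to smallest: 2149, 2060, 831, 342, 324, 272 bp.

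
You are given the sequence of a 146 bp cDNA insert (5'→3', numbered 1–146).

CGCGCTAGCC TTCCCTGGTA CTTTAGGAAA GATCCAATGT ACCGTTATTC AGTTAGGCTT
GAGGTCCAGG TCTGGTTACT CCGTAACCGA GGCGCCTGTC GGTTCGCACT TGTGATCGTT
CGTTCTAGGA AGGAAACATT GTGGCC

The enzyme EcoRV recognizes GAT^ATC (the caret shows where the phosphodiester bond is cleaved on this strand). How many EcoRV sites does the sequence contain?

0

No occurrence of GATATC is present in the sequence.
EcoRV does not cut: 0 sites.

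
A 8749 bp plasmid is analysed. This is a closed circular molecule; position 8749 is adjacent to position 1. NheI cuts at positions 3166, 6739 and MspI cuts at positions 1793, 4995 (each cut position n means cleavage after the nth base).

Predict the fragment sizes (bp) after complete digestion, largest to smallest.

Combined cut positions (sorted): 1793, 3166, 4995, 6739.
Circular molecule, 4 cuts → 4 fragments:
  3166 − 1793 = 1373 bp
  4995 − 3166 = 1829 bp
  6739 − 4995 = 1744 bp
  wrap: 8749 − 6739 + 1793 = 3803 bp
Sorted largest to smallest: 3803, 1829, 1744, 1373 bp.

3803, 1829, 1744, 1373 bp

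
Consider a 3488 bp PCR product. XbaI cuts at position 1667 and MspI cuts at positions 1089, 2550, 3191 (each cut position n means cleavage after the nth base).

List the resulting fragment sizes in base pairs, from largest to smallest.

Combined cut positions (sorted): 1089, 1667, 2550, 3191.
Linear molecule, 4 cuts → 5 fragments:
  1089 − 0 = 1089 bp
  1667 − 1089 = 578 bp
  2550 − 1667 = 883 bp
  3191 − 2550 = 641 bp
  3488 − 3191 = 297 bp
Sorted largest to smallest: 1089, 883, 641, 578, 297 bp.

1089, 883, 641, 578, 297 bp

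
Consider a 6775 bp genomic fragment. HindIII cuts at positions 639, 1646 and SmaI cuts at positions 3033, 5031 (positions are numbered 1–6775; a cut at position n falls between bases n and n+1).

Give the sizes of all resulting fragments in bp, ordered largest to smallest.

1998, 1744, 1387, 1007, 639 bp

Combined cut positions (sorted): 639, 1646, 3033, 5031.
Linear molecule, 4 cuts → 5 fragments:
  639 − 0 = 639 bp
  1646 − 639 = 1007 bp
  3033 − 1646 = 1387 bp
  5031 − 3033 = 1998 bp
  6775 − 5031 = 1744 bp
Sorted largest to smallest: 1998, 1744, 1387, 1007, 639 bp.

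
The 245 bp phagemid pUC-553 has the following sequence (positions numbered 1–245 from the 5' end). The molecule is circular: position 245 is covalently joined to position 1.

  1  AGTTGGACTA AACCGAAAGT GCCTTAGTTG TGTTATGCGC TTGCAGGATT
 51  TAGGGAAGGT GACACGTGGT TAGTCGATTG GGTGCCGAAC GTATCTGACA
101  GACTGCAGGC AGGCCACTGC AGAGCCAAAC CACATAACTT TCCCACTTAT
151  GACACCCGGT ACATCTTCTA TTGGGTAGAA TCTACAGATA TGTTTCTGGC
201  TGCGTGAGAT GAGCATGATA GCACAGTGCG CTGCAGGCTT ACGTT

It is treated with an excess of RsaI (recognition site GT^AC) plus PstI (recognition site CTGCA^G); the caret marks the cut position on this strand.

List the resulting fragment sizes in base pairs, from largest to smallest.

The RsaI site (GTAC) starts at position 159.
RsaI cuts after base 2 of each site, so after position 160.
PstI sites (CTGCAG) start at positions 103, 117, 231.
PstI cuts after base 5 of each site (before the last base), so after positions 107, 121, 235.
Combined cut positions: 107, 121, 160, 235.
Circular molecule, 4 cuts → 4 fragments:
  108–121 → 14 bp
  122–160 → 39 bp
  161–235 → 75 bp
  236–245 then 1–107 → 10 + 107 = 117 bp
Sorted largest to smallest: 117, 75, 39, 14 bp.

117, 75, 39, 14 bp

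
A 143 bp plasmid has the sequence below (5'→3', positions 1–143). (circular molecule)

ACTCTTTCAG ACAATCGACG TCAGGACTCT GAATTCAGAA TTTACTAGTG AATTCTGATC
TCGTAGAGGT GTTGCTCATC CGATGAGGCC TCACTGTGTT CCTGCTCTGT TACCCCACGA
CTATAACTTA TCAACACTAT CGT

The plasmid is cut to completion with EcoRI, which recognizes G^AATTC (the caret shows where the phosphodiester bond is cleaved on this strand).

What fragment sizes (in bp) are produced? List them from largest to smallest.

124, 19 bp

EcoRI sites (GAATTC) start at positions 31, 50.
EcoRI cuts after the first base of each site, so after positions 31, 50.
Circular molecule, 2 cuts → 2 fragments:
  32–50 → 19 bp
  51–143 then 1–31 → 93 + 31 = 124 bp
Sorted largest to smallest: 124, 19 bp.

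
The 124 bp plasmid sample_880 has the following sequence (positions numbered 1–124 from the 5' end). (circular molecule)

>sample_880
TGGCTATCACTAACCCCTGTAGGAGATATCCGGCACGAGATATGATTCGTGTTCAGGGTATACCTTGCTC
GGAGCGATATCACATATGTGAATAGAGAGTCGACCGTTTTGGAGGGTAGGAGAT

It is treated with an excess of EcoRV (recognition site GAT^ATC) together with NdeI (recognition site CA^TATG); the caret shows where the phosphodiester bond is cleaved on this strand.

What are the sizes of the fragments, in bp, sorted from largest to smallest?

EcoRV sites (GATATC) start at positions 25, 76.
EcoRV cuts after base 3 of each site, so after positions 27, 78.
The NdeI site (CATATG) starts at position 83.
NdeI cuts after base 2 of each site, so after position 84.
Combined cut positions: 27, 78, 84.
Circular molecule, 3 cuts → 3 fragments:
  28–78 → 51 bp
  79–84 → 6 bp
  85–124 then 1–27 → 40 + 27 = 67 bp
Sorted largest to smallest: 67, 51, 6 bp.

67, 51, 6 bp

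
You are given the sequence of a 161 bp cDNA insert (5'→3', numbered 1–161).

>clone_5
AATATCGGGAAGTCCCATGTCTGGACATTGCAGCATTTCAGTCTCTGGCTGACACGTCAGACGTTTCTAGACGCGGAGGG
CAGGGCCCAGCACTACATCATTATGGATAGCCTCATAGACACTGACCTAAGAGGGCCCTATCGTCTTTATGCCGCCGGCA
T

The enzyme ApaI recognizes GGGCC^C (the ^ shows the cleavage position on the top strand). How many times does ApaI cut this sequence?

GGGCCC occurs starting at positions 83, 133.
ApaI cuts at 2 sites.

2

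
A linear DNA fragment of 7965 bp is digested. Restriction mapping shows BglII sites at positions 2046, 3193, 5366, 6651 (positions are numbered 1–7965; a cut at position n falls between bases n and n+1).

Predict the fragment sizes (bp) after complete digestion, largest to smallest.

2173, 2046, 1314, 1285, 1147 bp

Linear molecule, 4 cuts → 5 fragments:
  2046 − 0 = 2046 bp
  3193 − 2046 = 1147 bp
  5366 − 3193 = 2173 bp
  6651 − 5366 = 1285 bp
  7965 − 6651 = 1314 bp
Sorted largest to smallest: 2173, 2046, 1314, 1285, 1147 bp.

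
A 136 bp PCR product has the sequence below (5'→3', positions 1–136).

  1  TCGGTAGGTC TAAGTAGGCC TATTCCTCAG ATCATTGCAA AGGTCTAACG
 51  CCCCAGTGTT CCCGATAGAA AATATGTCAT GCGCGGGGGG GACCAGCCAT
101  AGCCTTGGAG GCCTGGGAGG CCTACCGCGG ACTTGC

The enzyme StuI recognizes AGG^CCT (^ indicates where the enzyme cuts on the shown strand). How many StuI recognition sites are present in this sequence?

AGGCCT occurs starting at positions 16, 109, 118.
StuI cuts at 3 sites.

3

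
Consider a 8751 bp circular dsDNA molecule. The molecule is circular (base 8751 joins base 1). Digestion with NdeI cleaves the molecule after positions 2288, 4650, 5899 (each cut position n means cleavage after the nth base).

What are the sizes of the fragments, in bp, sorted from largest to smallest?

Circular molecule, 3 cuts → 3 fragments:
  4650 − 2288 = 2362 bp
  5899 − 4650 = 1249 bp
  wrap: 8751 − 5899 + 2288 = 5140 bp
Sorted largest to smallest: 5140, 2362, 1249 bp.

5140, 2362, 1249 bp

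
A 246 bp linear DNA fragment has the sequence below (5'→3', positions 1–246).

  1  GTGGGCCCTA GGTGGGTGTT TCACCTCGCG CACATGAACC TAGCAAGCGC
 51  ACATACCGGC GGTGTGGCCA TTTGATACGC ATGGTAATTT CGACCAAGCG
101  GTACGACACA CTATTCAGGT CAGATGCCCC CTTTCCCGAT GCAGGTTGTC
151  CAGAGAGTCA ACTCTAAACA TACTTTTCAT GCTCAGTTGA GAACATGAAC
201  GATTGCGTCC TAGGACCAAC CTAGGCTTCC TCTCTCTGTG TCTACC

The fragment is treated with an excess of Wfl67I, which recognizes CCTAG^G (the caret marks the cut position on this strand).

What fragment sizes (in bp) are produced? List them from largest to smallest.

202, 22, 11, 11 bp

Wfl67I sites (CCTAGG) start at positions 7, 209, 220.
Wfl67I cuts after base 5 of each site (before the last base), so after positions 11, 213, 224.
Linear molecule, 3 cuts → 4 fragments:
  1–11 → 11 bp
  12–213 → 202 bp
  214–224 → 11 bp
  225–246 → 22 bp
Sorted largest to smallest: 202, 22, 11, 11 bp.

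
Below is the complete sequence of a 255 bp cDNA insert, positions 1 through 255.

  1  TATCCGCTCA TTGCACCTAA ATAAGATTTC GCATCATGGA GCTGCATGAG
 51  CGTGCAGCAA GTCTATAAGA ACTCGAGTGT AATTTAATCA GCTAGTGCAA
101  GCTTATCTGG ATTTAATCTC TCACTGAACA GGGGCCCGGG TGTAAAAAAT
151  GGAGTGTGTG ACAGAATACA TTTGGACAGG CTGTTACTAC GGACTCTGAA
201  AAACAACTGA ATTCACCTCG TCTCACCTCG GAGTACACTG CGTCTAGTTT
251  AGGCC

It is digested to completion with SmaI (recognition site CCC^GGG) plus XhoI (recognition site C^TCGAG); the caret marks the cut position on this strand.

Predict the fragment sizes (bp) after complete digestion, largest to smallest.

The SmaI site (CCCGGG) starts at position 135.
SmaI cuts after base 3 of each site, so after position 137.
The XhoI site (CTCGAG) starts at position 72.
XhoI cuts after the first base of each site, so after position 72.
Combined cut positions: 72, 137.
Linear molecule, 2 cuts → 3 fragments:
  1–72 → 72 bp
  73–137 → 65 bp
  138–255 → 118 bp
Sorted largest to smallest: 118, 72, 65 bp.

118, 72, 65 bp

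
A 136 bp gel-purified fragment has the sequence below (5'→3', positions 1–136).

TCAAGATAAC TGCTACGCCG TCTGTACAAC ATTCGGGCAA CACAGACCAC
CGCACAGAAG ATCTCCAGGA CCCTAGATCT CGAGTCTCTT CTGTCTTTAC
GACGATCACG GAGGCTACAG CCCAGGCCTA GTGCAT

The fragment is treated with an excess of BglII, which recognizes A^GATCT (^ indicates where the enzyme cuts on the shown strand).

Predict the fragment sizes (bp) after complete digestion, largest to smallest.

BglII sites (AGATCT) start at positions 59, 75.
BglII cuts after the first base of each site, so after positions 59, 75.
Linear molecule, 2 cuts → 3 fragments:
  1–59 → 59 bp
  60–75 → 16 bp
  76–136 → 61 bp
Sorted largest to smallest: 61, 59, 16 bp.

61, 59, 16 bp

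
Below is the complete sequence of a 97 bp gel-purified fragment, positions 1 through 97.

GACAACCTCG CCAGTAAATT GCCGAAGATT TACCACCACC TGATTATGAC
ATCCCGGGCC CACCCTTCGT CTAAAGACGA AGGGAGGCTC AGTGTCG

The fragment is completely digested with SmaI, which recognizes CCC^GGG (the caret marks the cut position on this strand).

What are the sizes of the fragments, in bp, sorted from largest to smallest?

55, 42 bp

The SmaI site (CCCGGG) starts at position 53.
SmaI cuts after base 3 of each site, so after position 55.
Linear molecule, 1 cut → 2 fragments:
  1–55 → 55 bp
  56–97 → 42 bp
Sorted largest to smallest: 55, 42 bp.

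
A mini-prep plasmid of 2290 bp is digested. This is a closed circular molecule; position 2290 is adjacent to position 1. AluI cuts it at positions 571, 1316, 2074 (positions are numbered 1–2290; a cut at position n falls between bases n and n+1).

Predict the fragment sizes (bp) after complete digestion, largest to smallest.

Circular molecule, 3 cuts → 3 fragments:
  1316 − 571 = 745 bp
  2074 − 1316 = 758 bp
  wrap: 2290 − 2074 + 571 = 787 bp
Sorted largest to smallest: 787, 758, 745 bp.

787, 758, 745 bp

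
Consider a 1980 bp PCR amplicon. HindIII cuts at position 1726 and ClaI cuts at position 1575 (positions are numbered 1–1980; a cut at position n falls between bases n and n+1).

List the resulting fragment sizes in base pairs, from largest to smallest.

Combined cut positions (sorted): 1575, 1726.
Linear molecule, 2 cuts → 3 fragments:
  1575 − 0 = 1575 bp
  1726 − 1575 = 151 bp
  1980 − 1726 = 254 bp
Sorted largest to smallest: 1575, 254, 151 bp.

1575, 254, 151 bp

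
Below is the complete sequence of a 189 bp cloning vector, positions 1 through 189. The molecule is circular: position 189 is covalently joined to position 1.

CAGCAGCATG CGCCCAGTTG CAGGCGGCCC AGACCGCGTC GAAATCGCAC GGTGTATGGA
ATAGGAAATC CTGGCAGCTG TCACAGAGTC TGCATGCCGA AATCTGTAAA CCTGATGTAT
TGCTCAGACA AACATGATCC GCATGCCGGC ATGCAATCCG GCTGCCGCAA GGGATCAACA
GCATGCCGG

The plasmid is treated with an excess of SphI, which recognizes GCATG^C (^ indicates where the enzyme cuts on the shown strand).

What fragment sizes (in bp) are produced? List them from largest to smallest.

SphI sites (GCATGC) start at positions 6, 92, 141, 149, 181.
SphI cuts after base 5 of each site (before the last base), so after positions 10, 96, 145, 153, 185.
Circular molecule, 5 cuts → 5 fragments:
  11–96 → 86 bp
  97–145 → 49 bp
  146–153 → 8 bp
  154–185 → 32 bp
  186–189 then 1–10 → 4 + 10 = 14 bp
Sorted largest to smallest: 86, 49, 32, 14, 8 bp.

86, 49, 32, 14, 8 bp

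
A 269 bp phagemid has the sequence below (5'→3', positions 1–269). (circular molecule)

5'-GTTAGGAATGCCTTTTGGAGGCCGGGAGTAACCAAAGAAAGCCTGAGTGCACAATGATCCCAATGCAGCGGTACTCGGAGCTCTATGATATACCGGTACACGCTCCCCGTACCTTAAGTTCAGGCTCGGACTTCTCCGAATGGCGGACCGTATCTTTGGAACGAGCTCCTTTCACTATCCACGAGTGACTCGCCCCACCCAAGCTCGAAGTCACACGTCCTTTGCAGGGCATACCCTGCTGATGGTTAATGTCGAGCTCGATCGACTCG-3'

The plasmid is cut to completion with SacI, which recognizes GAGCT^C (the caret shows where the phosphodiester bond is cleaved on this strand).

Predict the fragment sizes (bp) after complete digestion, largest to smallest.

SacI sites (GAGCTC) start at positions 78, 163, 254.
SacI cuts after base 5 of each site (before the last base), so after positions 82, 167, 258.
Circular molecule, 3 cuts → 3 fragments:
  83–167 → 85 bp
  168–258 → 91 bp
  259–269 then 1–82 → 11 + 82 = 93 bp
Sorted largest to smallest: 93, 91, 85 bp.

93, 91, 85 bp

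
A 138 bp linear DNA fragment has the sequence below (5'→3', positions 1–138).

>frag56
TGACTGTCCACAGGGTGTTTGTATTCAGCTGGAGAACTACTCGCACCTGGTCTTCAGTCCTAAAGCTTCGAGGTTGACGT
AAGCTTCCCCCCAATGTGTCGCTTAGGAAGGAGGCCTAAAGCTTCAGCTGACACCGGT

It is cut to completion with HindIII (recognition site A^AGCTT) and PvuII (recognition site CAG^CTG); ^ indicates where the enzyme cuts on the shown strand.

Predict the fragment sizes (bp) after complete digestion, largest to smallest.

38, 35, 28, 18, 11, 8 bp

HindIII sites (AAGCTT) start at positions 63, 81, 119.
HindIII cuts after the first base of each site, so after positions 63, 81, 119.
PvuII sites (CAGCTG) start at positions 26, 125.
PvuII cuts after base 3 of each site, so after positions 28, 127.
Combined cut positions: 28, 63, 81, 119, 127.
Linear molecule, 5 cuts → 6 fragments:
  1–28 → 28 bp
  29–63 → 35 bp
  64–81 → 18 bp
  82–119 → 38 bp
  120–127 → 8 bp
  128–138 → 11 bp
Sorted largest to smallest: 38, 35, 28, 18, 11, 8 bp.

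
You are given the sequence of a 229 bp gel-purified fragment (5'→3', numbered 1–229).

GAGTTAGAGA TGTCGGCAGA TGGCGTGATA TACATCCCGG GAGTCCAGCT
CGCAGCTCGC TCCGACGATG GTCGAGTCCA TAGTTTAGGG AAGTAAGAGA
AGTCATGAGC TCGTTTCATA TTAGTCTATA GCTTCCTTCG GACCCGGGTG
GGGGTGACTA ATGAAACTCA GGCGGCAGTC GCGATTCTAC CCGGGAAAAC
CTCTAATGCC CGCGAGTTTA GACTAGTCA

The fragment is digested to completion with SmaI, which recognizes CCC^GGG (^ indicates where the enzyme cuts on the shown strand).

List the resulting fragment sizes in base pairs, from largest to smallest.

107, 47, 38, 37 bp

SmaI sites (CCCGGG) start at positions 36, 143, 190.
SmaI cuts after base 3 of each site, so after positions 38, 145, 192.
Linear molecule, 3 cuts → 4 fragments:
  1–38 → 38 bp
  39–145 → 107 bp
  146–192 → 47 bp
  193–229 → 37 bp
Sorted largest to smallest: 107, 47, 38, 37 bp.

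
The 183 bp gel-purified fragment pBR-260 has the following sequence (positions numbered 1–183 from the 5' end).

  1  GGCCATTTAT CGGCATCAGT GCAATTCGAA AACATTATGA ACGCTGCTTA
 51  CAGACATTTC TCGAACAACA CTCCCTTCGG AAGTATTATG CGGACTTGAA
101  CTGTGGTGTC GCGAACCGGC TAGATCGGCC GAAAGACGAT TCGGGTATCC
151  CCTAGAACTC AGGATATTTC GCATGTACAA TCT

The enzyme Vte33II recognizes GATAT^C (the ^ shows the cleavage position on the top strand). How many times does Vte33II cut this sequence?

0

No occurrence of GATATC is present in the sequence.
Vte33II does not cut: 0 sites.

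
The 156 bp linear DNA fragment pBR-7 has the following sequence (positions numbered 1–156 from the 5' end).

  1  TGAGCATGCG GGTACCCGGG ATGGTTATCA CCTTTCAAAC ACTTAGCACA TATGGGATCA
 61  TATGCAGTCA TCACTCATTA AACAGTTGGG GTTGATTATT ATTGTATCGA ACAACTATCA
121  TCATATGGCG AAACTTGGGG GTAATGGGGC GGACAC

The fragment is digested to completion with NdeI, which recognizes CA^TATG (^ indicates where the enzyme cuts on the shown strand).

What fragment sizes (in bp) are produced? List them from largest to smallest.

NdeI sites (CATATG) start at positions 49, 59, 122.
NdeI cuts after base 2 of each site, so after positions 50, 60, 123.
Linear molecule, 3 cuts → 4 fragments:
  1–50 → 50 bp
  51–60 → 10 bp
  61–123 → 63 bp
  124–156 → 33 bp
Sorted largest to smallest: 63, 50, 33, 10 bp.

63, 50, 33, 10 bp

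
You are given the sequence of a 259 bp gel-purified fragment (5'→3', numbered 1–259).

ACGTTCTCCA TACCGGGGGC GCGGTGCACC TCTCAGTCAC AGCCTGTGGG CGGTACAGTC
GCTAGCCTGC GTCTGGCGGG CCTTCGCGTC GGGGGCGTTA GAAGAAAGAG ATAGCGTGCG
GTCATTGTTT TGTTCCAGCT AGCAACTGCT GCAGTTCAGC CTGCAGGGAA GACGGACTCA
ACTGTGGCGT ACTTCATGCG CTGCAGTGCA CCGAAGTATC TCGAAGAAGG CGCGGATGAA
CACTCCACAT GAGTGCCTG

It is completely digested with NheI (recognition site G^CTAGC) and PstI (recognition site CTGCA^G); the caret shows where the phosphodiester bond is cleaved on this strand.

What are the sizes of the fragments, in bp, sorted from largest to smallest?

77, 61, 54, 40, 15, 12 bp

NheI sites (GCTAGC) start at positions 61, 138.
NheI cuts after the first base of each site, so after positions 61, 138.
PstI sites (CTGCAG) start at positions 149, 161, 201.
PstI cuts after base 5 of each site (before the last base), so after positions 153, 165, 205.
Combined cut positions: 61, 138, 153, 165, 205.
Linear molecule, 5 cuts → 6 fragments:
  1–61 → 61 bp
  62–138 → 77 bp
  139–153 → 15 bp
  154–165 → 12 bp
  166–205 → 40 bp
  206–259 → 54 bp
Sorted largest to smallest: 77, 61, 54, 40, 15, 12 bp.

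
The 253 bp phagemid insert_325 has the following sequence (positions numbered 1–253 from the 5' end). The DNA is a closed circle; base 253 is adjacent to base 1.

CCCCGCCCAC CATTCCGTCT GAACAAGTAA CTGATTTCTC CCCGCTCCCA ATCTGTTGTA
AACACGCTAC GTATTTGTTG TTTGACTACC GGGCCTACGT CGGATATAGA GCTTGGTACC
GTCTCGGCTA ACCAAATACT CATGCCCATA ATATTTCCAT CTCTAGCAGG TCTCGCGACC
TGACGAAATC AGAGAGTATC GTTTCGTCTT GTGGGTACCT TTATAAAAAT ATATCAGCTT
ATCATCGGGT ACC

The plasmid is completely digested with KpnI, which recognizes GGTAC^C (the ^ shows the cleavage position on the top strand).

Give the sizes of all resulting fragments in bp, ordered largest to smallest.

KpnI sites (GGTACC) start at positions 115, 214, 248.
KpnI cuts after base 5 of each site (before the last base), so after positions 119, 218, 252.
Circular molecule, 3 cuts → 3 fragments:
  120–218 → 99 bp
  219–252 → 34 bp
  253–253 then 1–119 → 1 + 119 = 120 bp
Sorted largest to smallest: 120, 99, 34 bp.

120, 99, 34 bp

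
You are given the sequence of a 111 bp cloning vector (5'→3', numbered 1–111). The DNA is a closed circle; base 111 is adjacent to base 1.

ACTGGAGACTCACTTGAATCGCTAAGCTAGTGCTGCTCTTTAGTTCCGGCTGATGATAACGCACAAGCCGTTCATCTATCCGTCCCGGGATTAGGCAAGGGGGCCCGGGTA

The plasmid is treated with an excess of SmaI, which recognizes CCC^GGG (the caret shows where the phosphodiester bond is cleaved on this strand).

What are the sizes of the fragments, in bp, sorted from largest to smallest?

SmaI sites (CCCGGG) start at positions 84, 104.
SmaI cuts after base 3 of each site, so after positions 86, 106.
Circular molecule, 2 cuts → 2 fragments:
  87–106 → 20 bp
  107–111 then 1–86 → 5 + 86 = 91 bp
Sorted largest to smallest: 91, 20 bp.

91, 20 bp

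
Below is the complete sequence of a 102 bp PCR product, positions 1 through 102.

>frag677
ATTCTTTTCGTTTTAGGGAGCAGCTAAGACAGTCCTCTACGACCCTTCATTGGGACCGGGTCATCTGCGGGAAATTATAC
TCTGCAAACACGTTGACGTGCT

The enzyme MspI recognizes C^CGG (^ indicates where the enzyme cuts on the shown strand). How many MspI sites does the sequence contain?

1

CCGG occurs starting at position 56.
MspI cuts at 1 site.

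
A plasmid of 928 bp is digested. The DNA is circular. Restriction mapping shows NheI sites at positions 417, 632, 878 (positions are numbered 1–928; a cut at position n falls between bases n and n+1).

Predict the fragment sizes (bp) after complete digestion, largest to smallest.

Circular molecule, 3 cuts → 3 fragments:
  632 − 417 = 215 bp
  878 − 632 = 246 bp
  wrap: 928 − 878 + 417 = 467 bp
Sorted largest to smallest: 467, 246, 215 bp.

467, 246, 215 bp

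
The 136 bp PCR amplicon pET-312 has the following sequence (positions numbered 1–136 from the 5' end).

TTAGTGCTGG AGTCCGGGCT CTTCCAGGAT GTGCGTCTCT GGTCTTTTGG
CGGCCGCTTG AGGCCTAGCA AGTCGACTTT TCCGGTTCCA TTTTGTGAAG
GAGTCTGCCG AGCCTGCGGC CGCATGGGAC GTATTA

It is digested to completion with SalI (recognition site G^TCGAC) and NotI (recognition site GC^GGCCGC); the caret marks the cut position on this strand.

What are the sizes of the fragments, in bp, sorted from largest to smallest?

51, 45, 21, 19 bp

The SalI site (GTCGAC) starts at position 72.
SalI cuts after the first base of each site, so after position 72.
NotI sites (GCGGCCGC) start at positions 50, 116.
NotI cuts after base 2 of each site, so after positions 51, 117.
Combined cut positions: 51, 72, 117.
Linear molecule, 3 cuts → 4 fragments:
  1–51 → 51 bp
  52–72 → 21 bp
  73–117 → 45 bp
  118–136 → 19 bp
Sorted largest to smallest: 51, 45, 21, 19 bp.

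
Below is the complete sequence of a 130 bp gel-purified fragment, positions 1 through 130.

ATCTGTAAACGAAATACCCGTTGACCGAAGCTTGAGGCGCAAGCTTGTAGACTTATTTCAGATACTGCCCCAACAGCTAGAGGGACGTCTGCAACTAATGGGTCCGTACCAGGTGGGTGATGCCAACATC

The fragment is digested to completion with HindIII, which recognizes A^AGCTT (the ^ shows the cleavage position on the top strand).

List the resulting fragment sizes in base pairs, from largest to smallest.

89, 28, 13 bp

HindIII sites (AAGCTT) start at positions 28, 41.
HindIII cuts after the first base of each site, so after positions 28, 41.
Linear molecule, 2 cuts → 3 fragments:
  1–28 → 28 bp
  29–41 → 13 bp
  42–130 → 89 bp
Sorted largest to smallest: 89, 28, 13 bp.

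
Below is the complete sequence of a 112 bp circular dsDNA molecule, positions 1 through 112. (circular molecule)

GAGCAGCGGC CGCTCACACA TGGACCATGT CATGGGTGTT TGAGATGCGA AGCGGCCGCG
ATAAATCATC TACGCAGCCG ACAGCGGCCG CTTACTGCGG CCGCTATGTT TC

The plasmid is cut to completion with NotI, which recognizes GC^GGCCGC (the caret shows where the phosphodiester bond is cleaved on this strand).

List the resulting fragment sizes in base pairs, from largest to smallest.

NotI sites (GCGGCCGC) start at positions 6, 52, 84, 97.
NotI cuts after base 2 of each site, so after positions 7, 53, 85, 98.
Circular molecule, 4 cuts → 4 fragments:
  8–53 → 46 bp
  54–85 → 32 bp
  86–98 → 13 bp
  99–112 then 1–7 → 14 + 7 = 21 bp
Sorted largest to smallest: 46, 32, 21, 13 bp.

46, 32, 21, 13 bp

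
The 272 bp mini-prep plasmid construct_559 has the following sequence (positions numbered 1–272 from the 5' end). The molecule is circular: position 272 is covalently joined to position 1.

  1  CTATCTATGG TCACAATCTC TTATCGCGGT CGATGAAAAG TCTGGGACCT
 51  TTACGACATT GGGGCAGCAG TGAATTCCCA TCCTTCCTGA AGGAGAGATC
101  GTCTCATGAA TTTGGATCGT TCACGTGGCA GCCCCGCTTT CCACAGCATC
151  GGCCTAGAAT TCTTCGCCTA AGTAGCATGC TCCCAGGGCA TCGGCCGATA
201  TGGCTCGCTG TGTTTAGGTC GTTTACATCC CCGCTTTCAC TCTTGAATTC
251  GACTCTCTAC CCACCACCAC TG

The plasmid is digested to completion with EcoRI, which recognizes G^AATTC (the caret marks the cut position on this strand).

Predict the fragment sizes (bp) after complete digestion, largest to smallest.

EcoRI sites (GAATTC) start at positions 72, 157, 245.
EcoRI cuts after the first base of each site, so after positions 72, 157, 245.
Circular molecule, 3 cuts → 3 fragments:
  73–157 → 85 bp
  158–245 → 88 bp
  246–272 then 1–72 → 27 + 72 = 99 bp
Sorted largest to smallest: 99, 88, 85 bp.

99, 88, 85 bp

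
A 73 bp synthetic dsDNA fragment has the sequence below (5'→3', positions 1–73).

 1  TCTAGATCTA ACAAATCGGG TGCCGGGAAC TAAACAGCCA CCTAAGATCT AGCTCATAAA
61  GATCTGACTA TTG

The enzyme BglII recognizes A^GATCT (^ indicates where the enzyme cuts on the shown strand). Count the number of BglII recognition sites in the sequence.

AGATCT occurs starting at positions 4, 45, 60.
BglII cuts at 3 sites.

3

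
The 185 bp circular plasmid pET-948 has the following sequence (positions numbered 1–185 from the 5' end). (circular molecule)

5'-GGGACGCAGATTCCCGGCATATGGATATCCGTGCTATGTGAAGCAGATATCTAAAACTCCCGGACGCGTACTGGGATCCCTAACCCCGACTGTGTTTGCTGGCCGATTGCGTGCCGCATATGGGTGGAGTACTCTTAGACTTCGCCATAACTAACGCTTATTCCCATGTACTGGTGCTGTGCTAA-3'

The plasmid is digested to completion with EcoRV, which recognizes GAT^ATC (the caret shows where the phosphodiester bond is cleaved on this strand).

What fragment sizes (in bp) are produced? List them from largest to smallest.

EcoRV sites (GATATC) start at positions 24, 46.
EcoRV cuts after base 3 of each site, so after positions 26, 48.
Circular molecule, 2 cuts → 2 fragments:
  27–48 → 22 bp
  49–185 then 1–26 → 137 + 26 = 163 bp
Sorted largest to smallest: 163, 22 bp.

163, 22 bp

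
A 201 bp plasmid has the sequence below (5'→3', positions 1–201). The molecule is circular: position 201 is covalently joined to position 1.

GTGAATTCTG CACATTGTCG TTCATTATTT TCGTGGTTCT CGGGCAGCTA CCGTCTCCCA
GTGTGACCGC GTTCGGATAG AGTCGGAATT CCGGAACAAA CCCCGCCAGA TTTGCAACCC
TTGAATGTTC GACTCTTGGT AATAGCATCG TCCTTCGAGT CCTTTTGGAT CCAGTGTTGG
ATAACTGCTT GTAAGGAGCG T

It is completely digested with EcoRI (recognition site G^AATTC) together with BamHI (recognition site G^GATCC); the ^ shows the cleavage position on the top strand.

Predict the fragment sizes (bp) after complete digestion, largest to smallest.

83, 81, 37 bp

EcoRI sites (GAATTC) start at positions 3, 86.
EcoRI cuts after the first base of each site, so after positions 3, 86.
The BamHI site (GGATCC) starts at position 167.
BamHI cuts after the first base of each site, so after position 167.
Combined cut positions: 3, 86, 167.
Circular molecule, 3 cuts → 3 fragments:
  4–86 → 83 bp
  87–167 → 81 bp
  168–201 then 1–3 → 34 + 3 = 37 bp
Sorted largest to smallest: 83, 81, 37 bp.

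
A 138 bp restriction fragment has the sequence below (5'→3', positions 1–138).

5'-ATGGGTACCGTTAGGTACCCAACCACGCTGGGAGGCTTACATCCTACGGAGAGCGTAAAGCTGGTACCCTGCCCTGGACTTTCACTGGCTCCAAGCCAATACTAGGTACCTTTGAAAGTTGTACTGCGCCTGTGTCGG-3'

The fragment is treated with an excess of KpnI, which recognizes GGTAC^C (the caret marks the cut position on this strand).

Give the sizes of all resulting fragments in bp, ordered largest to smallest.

49, 42, 29, 10, 8 bp

KpnI sites (GGTACC) start at positions 4, 14, 63, 105.
KpnI cuts after base 5 of each site (before the last base), so after positions 8, 18, 67, 109.
Linear molecule, 4 cuts → 5 fragments:
  1–8 → 8 bp
  9–18 → 10 bp
  19–67 → 49 bp
  68–109 → 42 bp
  110–138 → 29 bp
Sorted largest to smallest: 49, 42, 29, 10, 8 bp.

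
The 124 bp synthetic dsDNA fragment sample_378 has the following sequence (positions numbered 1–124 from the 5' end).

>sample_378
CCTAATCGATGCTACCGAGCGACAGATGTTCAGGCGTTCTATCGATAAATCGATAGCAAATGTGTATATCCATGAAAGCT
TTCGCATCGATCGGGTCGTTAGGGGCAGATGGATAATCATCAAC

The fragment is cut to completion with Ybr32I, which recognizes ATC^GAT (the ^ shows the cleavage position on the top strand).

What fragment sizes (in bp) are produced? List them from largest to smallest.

37, 36, 36, 8, 7 bp

Ybr32I sites (ATCGAT) start at positions 5, 41, 49, 86.
Ybr32I cuts after base 3 of each site, so after positions 7, 43, 51, 88.
Linear molecule, 4 cuts → 5 fragments:
  1–7 → 7 bp
  8–43 → 36 bp
  44–51 → 8 bp
  52–88 → 37 bp
  89–124 → 36 bp
Sorted largest to smallest: 37, 36, 36, 8, 7 bp.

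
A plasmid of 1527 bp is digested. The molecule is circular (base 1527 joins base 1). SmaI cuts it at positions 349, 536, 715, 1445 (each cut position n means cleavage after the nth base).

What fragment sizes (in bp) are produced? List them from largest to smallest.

Circular molecule, 4 cuts → 4 fragments:
  536 − 349 = 187 bp
  715 − 536 = 179 bp
  1445 − 715 = 730 bp
  wrap: 1527 − 1445 + 349 = 431 bp
Sorted largest to smallest: 730, 431, 187, 179 bp.

730, 431, 187, 179 bp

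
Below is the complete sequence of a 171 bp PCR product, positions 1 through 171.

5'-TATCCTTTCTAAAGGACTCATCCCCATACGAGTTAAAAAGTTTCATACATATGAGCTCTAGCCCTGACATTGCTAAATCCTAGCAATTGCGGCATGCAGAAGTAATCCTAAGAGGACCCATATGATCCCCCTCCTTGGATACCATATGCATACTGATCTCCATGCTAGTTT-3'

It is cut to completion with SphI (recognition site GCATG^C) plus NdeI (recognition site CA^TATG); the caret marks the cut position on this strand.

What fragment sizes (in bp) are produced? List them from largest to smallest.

The SphI site (GCATGC) starts at position 92.
SphI cuts after base 5 of each site (before the last base), so after position 96.
NdeI sites (CATATG) start at positions 48, 119, 143.
NdeI cuts after base 2 of each site, so after positions 49, 120, 144.
Combined cut positions: 49, 96, 120, 144.
Linear molecule, 4 cuts → 5 fragments:
  1–49 → 49 bp
  50–96 → 47 bp
  97–120 → 24 bp
  121–144 → 24 bp
  145–171 → 27 bp
Sorted largest to smallest: 49, 47, 27, 24, 24 bp.

49, 47, 27, 24, 24 bp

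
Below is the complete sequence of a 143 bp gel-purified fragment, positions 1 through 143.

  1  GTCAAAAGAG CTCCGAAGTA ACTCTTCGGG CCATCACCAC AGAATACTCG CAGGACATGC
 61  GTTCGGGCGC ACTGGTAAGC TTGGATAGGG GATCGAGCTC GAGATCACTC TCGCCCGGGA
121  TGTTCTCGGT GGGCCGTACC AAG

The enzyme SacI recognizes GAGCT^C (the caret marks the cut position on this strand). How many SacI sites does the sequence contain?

2

GAGCTC occurs starting at positions 8, 95.
SacI cuts at 2 sites.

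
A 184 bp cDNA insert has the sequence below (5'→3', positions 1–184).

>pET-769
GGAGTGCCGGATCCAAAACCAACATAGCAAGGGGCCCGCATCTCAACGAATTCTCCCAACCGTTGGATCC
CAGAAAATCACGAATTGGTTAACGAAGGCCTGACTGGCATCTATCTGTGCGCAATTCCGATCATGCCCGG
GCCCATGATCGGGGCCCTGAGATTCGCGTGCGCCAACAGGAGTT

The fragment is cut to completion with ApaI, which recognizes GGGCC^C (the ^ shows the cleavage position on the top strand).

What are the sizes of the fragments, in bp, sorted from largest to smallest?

107, 36, 28, 13 bp

ApaI sites (GGGCCC) start at positions 32, 139, 152.
ApaI cuts after base 5 of each site (before the last base), so after positions 36, 143, 156.
Linear molecule, 3 cuts → 4 fragments:
  1–36 → 36 bp
  37–143 → 107 bp
  144–156 → 13 bp
  157–184 → 28 bp
Sorted largest to smallest: 107, 36, 28, 13 bp.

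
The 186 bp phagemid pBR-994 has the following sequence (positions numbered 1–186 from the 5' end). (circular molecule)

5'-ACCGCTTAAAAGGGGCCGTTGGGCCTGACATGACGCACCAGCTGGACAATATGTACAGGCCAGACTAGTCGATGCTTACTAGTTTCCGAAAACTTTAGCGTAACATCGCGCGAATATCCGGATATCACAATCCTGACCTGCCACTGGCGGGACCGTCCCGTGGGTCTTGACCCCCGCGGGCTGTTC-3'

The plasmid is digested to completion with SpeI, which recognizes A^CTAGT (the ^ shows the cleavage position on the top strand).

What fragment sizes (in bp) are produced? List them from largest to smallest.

SpeI sites (ACTAGT) start at positions 64, 78.
SpeI cuts after the first base of each site, so after positions 64, 78.
Circular molecule, 2 cuts → 2 fragments:
  65–78 → 14 bp
  79–186 then 1–64 → 108 + 64 = 172 bp
Sorted largest to smallest: 172, 14 bp.

172, 14 bp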